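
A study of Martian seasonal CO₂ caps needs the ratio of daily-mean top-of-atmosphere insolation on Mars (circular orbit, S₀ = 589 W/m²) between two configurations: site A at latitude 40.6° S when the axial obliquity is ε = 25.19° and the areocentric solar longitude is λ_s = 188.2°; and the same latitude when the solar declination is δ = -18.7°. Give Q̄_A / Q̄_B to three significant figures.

— Configuration A (φ=-40.6°):
sin δ = sin 25.19° × sin 188.2° = -0.06071, so δ = -3.480°.
cos H₀ = −tan(-40.6°) tan(-3.480°) = -0.0521, H₀ = 1.6229 rad.
Bracket: H₀ sin φ sin δ + cos φ cos δ sin H₀ = 1.6229×-0.65077×-0.06071 + 0.75927×0.99816×0.99864 = 0.064118 + 0.756842 = 0.820960.
Q̄ = (S₀/π) × [bracket] = (589/π) × 0.820960 = 153.92 W/m².
— Configuration B (φ=-40.6°):
cos H₀ = −tan(-40.6°) tan(-18.700°) = -0.2901, H₀ = 1.8651 rad.
Bracket: H₀ sin φ sin δ + cos φ cos δ sin H₀ = 1.8651×-0.65077×-0.32061 + 0.75927×0.94721×0.95699 = 0.389141 + 0.688256 = 1.077397.
Q̄ = (S₀/π) × [bracket] = (589/π) × 1.077397 = 202.00 W/m².
Ratio Q̄_A / Q̄_B = 153.92 / 202.00 = 0.7620.

Q̄_A / Q̄_B ≈ 0.762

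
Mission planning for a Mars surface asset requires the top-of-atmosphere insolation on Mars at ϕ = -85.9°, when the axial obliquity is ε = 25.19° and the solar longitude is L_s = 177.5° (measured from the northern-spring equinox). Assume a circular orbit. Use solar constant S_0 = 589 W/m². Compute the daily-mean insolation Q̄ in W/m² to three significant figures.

Solar declination: sin δ = sin ε · sin L_s = sin 25.19° × sin 177.5° = 0.01857, so δ = +1.064°.
cos h₀ = −tan(-85.9°) tan(+1.064°) = 0.2590, h₀ = 1.3088 rad.
Bracket: h₀ sin ϕ sin δ + cos ϕ cos δ sin h₀ = 1.3088×-0.99744×0.01857 + 0.07150×0.99983×0.96587 = -0.024242 + 0.069048 = 0.044806.
Q̄ = (S_0/π) × [bracket] = (589/π) × 0.044806 = 8.400 W/m².

Q̄ ≈ 8.40 W/m²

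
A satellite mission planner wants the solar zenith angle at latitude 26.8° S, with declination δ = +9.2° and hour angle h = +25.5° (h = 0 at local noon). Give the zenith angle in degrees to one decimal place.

cos θ_z = sin φ sin δ + cos φ cos δ cos h = -0.072087 + 0.795271 = 0.723184.
θ_z = arccos(0.723184) = 43.7°.

θ_z = 43.7°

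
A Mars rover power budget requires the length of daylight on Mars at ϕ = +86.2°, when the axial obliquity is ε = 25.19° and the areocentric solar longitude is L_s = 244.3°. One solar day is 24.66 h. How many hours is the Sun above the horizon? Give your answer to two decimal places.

sin δ = sin 25.19° × sin 244.3° = -0.38352, so δ = -22.552°.
cos h₀ = −tan ϕ · tan δ = 6.2522 ≥ 1, so the Sun never rises (polar night) and h₀ = 0.
Daylight = 2h₀/(2π) × 24.66 h = (0.0000/π) × 24.66 = 0.00 h.

0.00 h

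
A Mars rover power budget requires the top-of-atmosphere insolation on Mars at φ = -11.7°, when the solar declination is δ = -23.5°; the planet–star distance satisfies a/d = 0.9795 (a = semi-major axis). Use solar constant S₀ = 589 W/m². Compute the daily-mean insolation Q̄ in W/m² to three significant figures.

cos H₀ = −tan(-11.7°) tan(-23.500°) = -0.0900, H₀ = 1.6610 rad.
Bracket: H₀ sin φ sin δ + cos φ cos δ sin H₀ = 1.6610×-0.20279×-0.39875 + 0.97922×0.91706×0.99594 = 0.134313 + 0.894358 = 1.028671.
Inverse-square distance factor (a/d)² = 0.9795² = 0.959420.
Q̄ = (S₀/π) × 0.959420 × [bracket] = (589/π) × 0.959420 × 1.028671 = 185.0 W/m².

Q̄ ≈ 185 W/m²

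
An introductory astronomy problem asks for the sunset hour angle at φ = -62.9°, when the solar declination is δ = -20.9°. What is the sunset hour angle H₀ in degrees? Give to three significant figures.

cos H₀ = −tan φ · tan δ = −tan(-62.9°) × tan(-20.900°) = -0.7462, so H₀ = 2.4132 rad = 138.26°.

H₀ = 138°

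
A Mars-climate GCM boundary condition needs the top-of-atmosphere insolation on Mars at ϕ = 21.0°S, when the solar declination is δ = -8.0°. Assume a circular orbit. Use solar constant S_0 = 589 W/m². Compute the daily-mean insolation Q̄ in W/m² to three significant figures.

Q̄ ≈ 188 W/m²

cos h₀ = −tan(-21.0°) tan(-8.000°) = -0.0539, h₀ = 1.6248 rad.
Bracket: h₀ sin ϕ sin δ + cos ϕ cos δ sin h₀ = 1.6248×-0.35837×-0.13917 + 0.93358×0.99027×0.99854 = 0.081036 + 0.923147 = 1.004183.
Q̄ = (S_0/π) × [bracket] = (589/π) × 1.004183 = 188.3 W/m².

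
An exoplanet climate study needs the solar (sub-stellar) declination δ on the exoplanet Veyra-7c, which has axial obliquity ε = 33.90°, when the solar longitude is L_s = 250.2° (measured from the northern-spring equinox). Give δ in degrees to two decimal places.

δ = -31.65°

sin δ = sin ε · sin L_s = sin 33.90° × sin 250.2° = -0.524772.
δ = arcsin(-0.524772) = -31.65°.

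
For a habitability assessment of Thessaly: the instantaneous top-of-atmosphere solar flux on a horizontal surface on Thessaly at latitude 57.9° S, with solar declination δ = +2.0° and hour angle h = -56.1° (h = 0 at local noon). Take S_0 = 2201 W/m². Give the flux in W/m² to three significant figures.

587 W/m²

cos θ_z = sin ϕ sin δ + cos ϕ cos δ cos h = -0.029564 + 0.296204 = 0.266640.
Flux = S_0 · cos θ_z = 2201 × 0.266640 = 586.9 W/m².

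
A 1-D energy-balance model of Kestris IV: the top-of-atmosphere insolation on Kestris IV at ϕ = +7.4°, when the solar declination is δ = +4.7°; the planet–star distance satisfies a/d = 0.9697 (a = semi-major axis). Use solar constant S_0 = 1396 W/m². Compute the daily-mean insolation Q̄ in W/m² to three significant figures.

cos h₀ = −tan(+7.4°) tan(+4.700°) = -0.0107, h₀ = 1.5815 rad.
Bracket: h₀ sin ϕ sin δ + cos ϕ cos δ sin h₀ = 1.5815×0.12880×0.08194 + 0.99167×0.99664×0.99994 = 0.016691 + 0.988279 = 1.004970.
Inverse-square distance factor (a/d)² = 0.9697² = 0.940318.
Q̄ = (S_0/π) × 0.940318 × [bracket] = (1396/π) × 0.940318 × 1.004970 = 419.9 W/m².

Q̄ ≈ 420 W/m²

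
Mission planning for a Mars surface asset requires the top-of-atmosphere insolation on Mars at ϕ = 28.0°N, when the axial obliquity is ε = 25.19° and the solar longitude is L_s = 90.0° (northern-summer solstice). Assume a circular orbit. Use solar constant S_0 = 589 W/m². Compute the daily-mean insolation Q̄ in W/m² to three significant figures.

Q̄ ≈ 213 W/m²

Solar declination: sin δ = sin ε · sin L_s = sin 25.19° × sin 90.0° = 0.42562, so δ = +25.190°.
cos h₀ = −tan(+28.0°) tan(+25.190°) = -0.2501, h₀ = 1.8236 rad.
Bracket: h₀ sin ϕ sin δ + cos ϕ cos δ sin h₀ = 1.8236×0.46947×0.42562 + 0.88295×0.90490×0.96822 = 0.364384 + 0.773590 = 1.137974.
Q̄ = (S_0/π) × [bracket] = (589/π) × 1.137974 = 213.4 W/m².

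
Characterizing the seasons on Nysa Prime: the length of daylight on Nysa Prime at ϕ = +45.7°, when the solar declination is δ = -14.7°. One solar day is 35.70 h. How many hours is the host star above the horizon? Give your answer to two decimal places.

14.76 h

cos h₀ = −tan ϕ · tan δ = −tan(+45.7°) × tan(-14.700°) = 0.2688, so h₀ = 1.2986 rad = 74.41°.
Daylight = 2h₀/(2π) × 35.70 h = (1.2986/π) × 35.70 = 14.76 h.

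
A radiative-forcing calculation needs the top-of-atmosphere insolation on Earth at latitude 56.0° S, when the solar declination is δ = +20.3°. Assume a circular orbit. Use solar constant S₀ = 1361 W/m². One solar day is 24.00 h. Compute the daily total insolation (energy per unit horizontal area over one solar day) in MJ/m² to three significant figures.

cos H₀ = −tan(-56.0°) tan(+20.300°) = 0.5484, H₀ = 0.9903 rad.
Bracket: H₀ sin φ sin δ + cos φ cos δ sin H₀ = 0.9903×-0.82904×0.34694 + 0.55919×0.93789×0.83621 = -0.284837 + 0.438558 = 0.153721.
Q̄ = (S₀/π) × [bracket] = (1361/π) × 0.153721 = 66.595 W/m².
Daily total = Q̄ × 24.00 h × 3600 s/h = 66.595 × 24.00 × 3600 / 10⁶ = 5.754 MJ/m².

5.75 MJ/m²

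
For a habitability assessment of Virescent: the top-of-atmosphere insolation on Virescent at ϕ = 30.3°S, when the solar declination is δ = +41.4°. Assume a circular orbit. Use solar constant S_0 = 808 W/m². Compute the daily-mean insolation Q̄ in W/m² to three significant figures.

Q̄ ≈ 54.4 W/m²

cos h₀ = −tan(-30.3°) tan(+41.400°) = 0.5152, h₀ = 1.0296 rad.
Bracket: h₀ sin ϕ sin δ + cos ϕ cos δ sin h₀ = 1.0296×-0.50453×0.66131 + 0.86340×0.75011×0.85708 = -0.343527 + 0.555084 = 0.211557.
Q̄ = (S_0/π) × [bracket] = (808/π) × 0.211557 = 54.41 W/m².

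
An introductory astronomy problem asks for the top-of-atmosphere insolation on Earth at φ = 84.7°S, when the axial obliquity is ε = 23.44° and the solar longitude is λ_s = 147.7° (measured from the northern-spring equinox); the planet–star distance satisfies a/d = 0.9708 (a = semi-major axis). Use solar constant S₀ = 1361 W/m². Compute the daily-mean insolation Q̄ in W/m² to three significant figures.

Solar declination: sin δ = sin ε · sin λ_s = sin 23.44° × sin 147.7° = 0.21256, so δ = +12.272°.
cos H₀ = −tan(-84.7°) tan(+12.272°) = 2.3449 ≥ 1 ⇒ polar night, H₀ = 0 and Q̄ = 0.
Inverse-square distance factor (a/d)² = 0.9708² = 0.942453.

Q̄ ≈ 0.00 W/m²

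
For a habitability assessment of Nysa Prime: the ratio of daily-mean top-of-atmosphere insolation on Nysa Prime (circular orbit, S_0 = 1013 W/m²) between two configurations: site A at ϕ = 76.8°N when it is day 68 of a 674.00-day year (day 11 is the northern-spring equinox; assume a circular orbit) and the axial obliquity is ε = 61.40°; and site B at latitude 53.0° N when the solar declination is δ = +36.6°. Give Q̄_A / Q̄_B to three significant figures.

Q̄_A / Q̄_B ≈ 0.909

— Configuration A (ϕ=+76.8°):
Solar longitude: L_s = 360° × (68 − 11)/674.00 = 30.445°.
sin δ = sin 61.40° × sin 30.445° = 0.44489, so δ = +26.416°.
cos h₀ = −tan(+76.8°) tan(+26.416°) = -2.1179 ≤ −1 ⇒ polar day, h₀ = π.
Bracket: h₀ sin ϕ sin δ + cos ϕ cos δ sin h₀ = 3.1416×0.97358×0.44489 + 0.22835×0.89559×0.00000 = 1.360740 + 0.000000 = 1.360740.
Q̄ = (S_0/π) × [bracket] = (1013/π) × 1.360740 = 438.77 W/m².
— Configuration B (ϕ=+53.0°):
cos h₀ = −tan(+53.0°) tan(+36.600°) = -0.9856, h₀ = 2.9714 rad.
Bracket: h₀ sin ϕ sin δ + cos ϕ cos δ sin h₀ = 2.9714×0.79864×0.59622 + 0.60182×0.80282×0.16938 = 1.414877 + 0.081836 = 1.496713.
Q̄ = (S_0/π) × [bracket] = (1013/π) × 1.496713 = 482.61 W/m².
Ratio Q̄_A / Q̄_B = 438.77 / 482.61 = 0.9092.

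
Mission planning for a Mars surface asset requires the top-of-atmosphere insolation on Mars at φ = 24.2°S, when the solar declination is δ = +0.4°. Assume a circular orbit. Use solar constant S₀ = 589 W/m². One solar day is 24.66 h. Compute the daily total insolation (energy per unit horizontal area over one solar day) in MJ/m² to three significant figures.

cos H₀ = −tan(-24.2°) tan(+0.400°) = 0.0031, H₀ = 1.5677 rad.
Bracket: H₀ sin φ sin δ + cos φ cos δ sin H₀ = 1.5677×-0.40992×0.00698 + 0.91212×0.99998×1.00000 = -0.004486 + 0.912102 = 0.907616.
Q̄ = (S₀/π) × [bracket] = (589/π) × 0.907616 = 170.16 W/m².
Daily total = Q̄ × 24.66 h × 3600 s/h = 170.16 × 24.66 × 3600 / 10⁶ = 15.11 MJ/m².

15.1 MJ/m²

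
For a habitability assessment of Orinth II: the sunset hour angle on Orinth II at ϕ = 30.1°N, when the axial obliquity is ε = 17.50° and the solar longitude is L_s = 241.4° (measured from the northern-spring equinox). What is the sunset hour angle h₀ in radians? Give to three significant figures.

Solar declination: sin δ = sin ε · sin L_s = sin 17.50° × sin 241.4° = -0.26401, so δ = -15.308°.
cos h₀ = −tan ϕ · tan δ = −tan(+30.1°) × tan(-15.308°) = 0.1587, so h₀ = 1.4114 rad = 80.87°.

h₀ = 1.41 rad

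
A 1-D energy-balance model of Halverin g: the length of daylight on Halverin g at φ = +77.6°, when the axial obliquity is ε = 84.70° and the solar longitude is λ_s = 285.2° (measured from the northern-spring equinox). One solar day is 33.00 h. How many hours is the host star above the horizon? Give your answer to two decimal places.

0.00 h

Solar declination: sin δ = sin ε · sin λ_s = sin 84.70° × sin 285.2° = -0.96089, so δ = -73.923°.
cos H₀ = −tan φ · tan δ = 15.7817 ≥ 1, so the host star never rises (polar night) and H₀ = 0.
Daylight = 2H₀/(2π) × 33.00 h = (0.0000/π) × 33.00 = 0.00 h.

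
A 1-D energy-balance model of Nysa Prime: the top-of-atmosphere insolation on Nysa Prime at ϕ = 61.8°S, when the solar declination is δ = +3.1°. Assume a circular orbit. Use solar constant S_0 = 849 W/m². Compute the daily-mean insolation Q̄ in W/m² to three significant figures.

Q̄ ≈ 108 W/m²

cos h₀ = −tan(-61.8°) tan(+3.100°) = 0.1010, h₀ = 1.4696 rad.
Bracket: h₀ sin ϕ sin δ + cos ϕ cos δ sin h₀ = 1.4696×-0.88130×0.05408 + 0.47255×0.99854×0.99489 = -0.070042 + 0.469449 = 0.399407.
Q̄ = (S_0/π) × [bracket] = (849/π) × 0.399407 = 107.9 W/m².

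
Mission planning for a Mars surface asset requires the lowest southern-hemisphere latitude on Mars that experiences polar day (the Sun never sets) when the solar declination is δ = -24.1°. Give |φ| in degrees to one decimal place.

Polar day requires cos H₀ = −tan φ tan δ ≤ −1, i.e. tan φ tan δ ≥ 1.
The boundary is |tan φ| · |tan δ| = 1, so |φ| = 90° − |δ| = 90° − 24.1° = 65.9° in the southern hemisphere.

|φ| = 65.9°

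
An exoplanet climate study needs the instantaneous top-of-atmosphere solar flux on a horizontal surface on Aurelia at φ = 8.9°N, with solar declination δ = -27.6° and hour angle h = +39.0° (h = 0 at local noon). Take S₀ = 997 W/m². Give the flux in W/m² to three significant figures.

cos θ_z = sin φ sin δ + cos φ cos δ cos h = -0.071677 + 0.680417 = 0.608740.
Flux = S₀ · cos θ_z = 997 × 0.608740 = 606.9 W/m².

607 W/m²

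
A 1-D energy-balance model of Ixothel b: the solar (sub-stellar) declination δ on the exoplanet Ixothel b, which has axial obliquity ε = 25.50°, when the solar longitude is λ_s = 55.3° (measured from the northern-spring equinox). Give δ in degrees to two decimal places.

δ = +20.73°

sin δ = sin ε · sin λ_s = sin 25.50° × sin 55.3° = 0.353942.
δ = arcsin(0.353942) = +20.73°.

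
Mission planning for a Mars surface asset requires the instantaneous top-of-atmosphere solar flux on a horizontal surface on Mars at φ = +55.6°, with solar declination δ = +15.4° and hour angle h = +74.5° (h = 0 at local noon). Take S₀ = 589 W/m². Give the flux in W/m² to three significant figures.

215 W/m²

cos θ_z = sin φ sin δ + cos φ cos δ cos h = 0.219114 + 0.145560 = 0.364674.
Flux = S₀ · cos θ_z = 589 × 0.364674 = 214.8 W/m².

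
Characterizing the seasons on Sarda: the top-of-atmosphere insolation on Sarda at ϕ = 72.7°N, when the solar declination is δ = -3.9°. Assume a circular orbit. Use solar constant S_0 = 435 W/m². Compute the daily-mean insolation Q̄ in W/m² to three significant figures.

Q̄ ≈ 27.9 W/m²

cos h₀ = −tan(+72.7°) tan(-3.900°) = 0.2189, h₀ = 1.3501 rad.
Bracket: h₀ sin ϕ sin δ + cos ϕ cos δ sin h₀ = 1.3501×0.95476×-0.06802 + 0.29737×0.99768×0.97575 = -0.087679 + 0.289486 = 0.201807.
Q̄ = (S_0/π) × [bracket] = (435/π) × 0.201807 = 27.94 W/m².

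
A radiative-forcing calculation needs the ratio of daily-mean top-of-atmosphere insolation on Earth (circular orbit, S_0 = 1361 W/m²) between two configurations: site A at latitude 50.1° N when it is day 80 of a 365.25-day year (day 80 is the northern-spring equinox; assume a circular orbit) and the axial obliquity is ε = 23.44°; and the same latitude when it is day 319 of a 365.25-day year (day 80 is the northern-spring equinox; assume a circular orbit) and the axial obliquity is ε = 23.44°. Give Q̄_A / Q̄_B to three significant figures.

Q̄_A / Q̄_B ≈ 2.43

— Configuration A (ϕ=+50.1°):
Solar longitude: L_s = 360° × (80 − 80)/365.25 = 0.000°.
sin δ = sin 23.44° × sin 0.000° = 0.00000, so δ = +0.000°.
cos h₀ = −tan(+50.1°) tan(+0.000°) = -0.0000, h₀ = 1.5708 rad.
Bracket: h₀ sin ϕ sin δ + cos ϕ cos δ sin h₀ = 1.5708×0.76717×0.00000 + 0.64145×1.00000×1.00000 = 0.000000 + 0.641450 = 0.641450.
Q̄ = (S_0/π) × [bracket] = (1361/π) × 0.641450 = 277.89 W/m².
— Configuration B (ϕ=+50.1°):
Solar longitude: L_s = 360° × (319 − 80)/365.25 = 235.565°.
sin δ = sin 23.44° × sin 235.565° = -0.32808, so δ = -19.152°.
cos h₀ = −tan(+50.1°) tan(-19.152°) = 0.4154, h₀ = 1.1424 rad.
Bracket: h₀ sin ϕ sin δ + cos ϕ cos δ sin h₀ = 1.1424×0.76717×-0.32808 + 0.64145×0.94465×0.90965 = -0.287534 + 0.551199 = 0.263665.
Q̄ = (S_0/π) × [bracket] = (1361/π) × 0.263665 = 114.22 W/m².
Ratio Q̄_A / Q̄_B = 277.89 / 114.22 = 2.433.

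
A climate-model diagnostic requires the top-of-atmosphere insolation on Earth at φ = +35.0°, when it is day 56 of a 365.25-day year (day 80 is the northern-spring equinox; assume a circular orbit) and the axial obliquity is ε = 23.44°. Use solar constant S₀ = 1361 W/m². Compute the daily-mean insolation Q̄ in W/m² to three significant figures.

Q̄ ≈ 290 W/m²

Solar longitude: λ_s = 360° × (56 − 80)/365.25 = -23.655°, i.e. -23.655° + 360° = 336.345°.
sin δ = sin 23.44° × sin 336.345° = -0.15960, so δ = -9.184°.
cos H₀ = −tan(+35.0°) tan(-9.184°) = 0.1132, H₀ = 1.4573 rad.
Bracket: H₀ sin φ sin δ + cos φ cos δ sin H₀ = 1.4573×0.57358×-0.15960 + 0.81915×0.98718×0.99357 = -0.133406 + 0.803449 = 0.670043.
Q̄ = (S₀/π) × [bracket] = (1361/π) × 0.670043 = 290.3 W/m².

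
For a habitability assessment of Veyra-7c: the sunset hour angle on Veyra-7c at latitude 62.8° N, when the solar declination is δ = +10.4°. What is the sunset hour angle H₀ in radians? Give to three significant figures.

H₀ = 1.94 rad

cos H₀ = −tan φ · tan δ = −tan(+62.8°) × tan(+10.400°) = -0.3571, so H₀ = 1.9360 rad = 110.92°.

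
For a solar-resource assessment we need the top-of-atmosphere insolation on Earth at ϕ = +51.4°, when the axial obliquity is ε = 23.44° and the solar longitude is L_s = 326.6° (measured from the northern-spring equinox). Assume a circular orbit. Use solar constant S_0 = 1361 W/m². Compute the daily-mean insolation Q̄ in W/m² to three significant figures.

Solar declination: sin δ = sin ε · sin L_s = sin 23.44° × sin 326.6° = -0.21897, so δ = -12.649°.
cos h₀ = −tan(+51.4°) tan(-12.649°) = 0.2811, h₀ = 1.2858 rad.
Bracket: h₀ sin ϕ sin δ + cos ϕ cos δ sin h₀ = 1.2858×0.78152×-0.21897 + 0.62388×0.97573×0.95967 = -0.220038 + 0.584188 = 0.364150.
Q̄ = (S_0/π) × [bracket] = (1361/π) × 0.364150 = 157.8 W/m².

Q̄ ≈ 158 W/m²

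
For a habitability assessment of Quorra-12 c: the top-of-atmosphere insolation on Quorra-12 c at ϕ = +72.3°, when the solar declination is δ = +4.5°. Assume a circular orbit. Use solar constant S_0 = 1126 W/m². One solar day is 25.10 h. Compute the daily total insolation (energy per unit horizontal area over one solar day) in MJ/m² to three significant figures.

cos h₀ = −tan(+72.3°) tan(+4.500°) = -0.2466, h₀ = 1.8200 rad.
Bracket: h₀ sin ϕ sin δ + cos ϕ cos δ sin h₀ = 1.8200×0.95266×0.07846 + 0.30403×0.99692×0.96912 = 0.136037 + 0.293734 = 0.429771.
Q̄ = (S_0/π) × [bracket] = (1126/π) × 0.429771 = 154.04 W/m².
Daily total = Q̄ × 25.10 h × 3600 s/h = 154.04 × 25.10 × 3600 / 10⁶ = 13.92 MJ/m².

13.9 MJ/m²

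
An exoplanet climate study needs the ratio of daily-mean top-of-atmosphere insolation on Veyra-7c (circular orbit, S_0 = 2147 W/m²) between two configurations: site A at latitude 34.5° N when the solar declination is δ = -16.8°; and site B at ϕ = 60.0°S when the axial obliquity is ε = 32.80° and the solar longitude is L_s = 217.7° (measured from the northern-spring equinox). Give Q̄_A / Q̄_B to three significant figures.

Q̄_A / Q̄_B ≈ 0.542

— Configuration A (ϕ=+34.5°):
cos h₀ = −tan(+34.5°) tan(-16.800°) = 0.2075, h₀ = 1.3618 rad.
Bracket: h₀ sin ϕ sin δ + cos ϕ cos δ sin h₀ = 1.3618×0.56641×-0.28903 + 0.82413×0.95732×0.97823 = -0.222940 + 0.771781 = 0.548841.
Q̄ = (S_0/π) × [bracket] = (2147/π) × 0.548841 = 375.08 W/m².
— Configuration B (ϕ=-60.0°):
Solar declination: sin δ = sin ε · sin L_s = sin 32.80° × sin 217.7° = -0.33127, so δ = -19.346°.
cos h₀ = −tan(-60.0°) tan(-19.346°) = -0.6081, h₀ = 2.2245 rad.
Bracket: h₀ sin ϕ sin δ + cos ϕ cos δ sin h₀ = 2.2245×-0.86603×-0.33127 + 0.50000×0.94354×0.79385 = 0.638186 + 0.374515 = 1.012701.
Q̄ = (S_0/π) × [bracket] = (2147/π) × 1.012701 = 692.09 W/m².
Ratio Q̄_A / Q̄_B = 375.08 / 692.09 = 0.5420.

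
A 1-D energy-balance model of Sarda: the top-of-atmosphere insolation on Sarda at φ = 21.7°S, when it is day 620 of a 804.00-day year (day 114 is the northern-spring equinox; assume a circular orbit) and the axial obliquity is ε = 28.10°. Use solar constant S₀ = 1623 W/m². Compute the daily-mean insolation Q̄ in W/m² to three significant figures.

Q̄ ≈ 558 W/m²

Solar longitude: λ_s = 360° × (620 − 114)/804.00 = 226.567°.
sin δ = sin 28.10° × sin 226.567° = -0.34204, so δ = -20.001°.
cos H₀ = −tan(-21.7°) tan(-20.001°) = -0.1449, H₀ = 1.7162 rad.
Bracket: H₀ sin φ sin δ + cos φ cos δ sin H₀ = 1.7162×-0.36975×-0.34204 + 0.92913×0.93969×0.98945 = 0.217047 + 0.863883 = 1.080930.
Q̄ = (S₀/π) × [bracket] = (1623/π) × 1.080930 = 558.4 W/m².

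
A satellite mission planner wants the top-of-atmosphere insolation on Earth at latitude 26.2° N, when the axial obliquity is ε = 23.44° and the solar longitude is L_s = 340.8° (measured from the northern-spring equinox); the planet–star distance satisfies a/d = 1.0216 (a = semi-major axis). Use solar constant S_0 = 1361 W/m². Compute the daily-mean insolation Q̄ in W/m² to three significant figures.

Solar declination: sin δ = sin ε · sin L_s = sin 23.44° × sin 340.8° = -0.13082, so δ = -7.517°.
cos h₀ = −tan(+26.2°) tan(-7.517°) = 0.0649, h₀ = 1.5058 rad.
Bracket: h₀ sin ϕ sin δ + cos ϕ cos δ sin h₀ = 1.5058×0.44151×-0.13082 + 0.89726×0.99141×0.99789 = -0.086973 + 0.887676 = 0.800703.
Inverse-square distance factor (a/d)² = 1.0216² = 1.043667.
Q̄ = (S_0/π) × 1.043667 × [bracket] = (1361/π) × 1.043667 × 0.800703 = 362.0 W/m².

Q̄ ≈ 362 W/m²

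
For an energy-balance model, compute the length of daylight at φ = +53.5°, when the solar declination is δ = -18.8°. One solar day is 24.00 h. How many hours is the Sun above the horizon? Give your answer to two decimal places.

8.35 h

cos H₀ = −tan φ · tan δ = −tan(+53.5°) × tan(-18.800°) = 0.4601, so H₀ = 1.0927 rad = 62.61°.
Daylight = 2H₀/(2π) × 24.00 h = (1.0927/π) × 24.00 = 8.35 h.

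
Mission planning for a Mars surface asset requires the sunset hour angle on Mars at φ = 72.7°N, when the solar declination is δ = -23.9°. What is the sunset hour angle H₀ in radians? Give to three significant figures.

H₀ = 0.00 rad

cos H₀ = −tan φ · tan δ = 1.4228 ≥ 1, so the Sun never rises (polar night) and H₀ = 0.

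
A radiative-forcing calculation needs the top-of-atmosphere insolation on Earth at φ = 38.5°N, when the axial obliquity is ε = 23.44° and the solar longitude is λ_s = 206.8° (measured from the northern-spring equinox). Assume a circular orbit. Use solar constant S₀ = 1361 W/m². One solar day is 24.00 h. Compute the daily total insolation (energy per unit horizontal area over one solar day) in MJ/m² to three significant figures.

Solar declination: sin δ = sin ε · sin λ_s = sin 23.44° × sin 206.8° = -0.17935, so δ = -10.332°.
cos H₀ = −tan(+38.5°) tan(-10.332°) = 0.1450, H₀ = 1.4253 rad.
Bracket: H₀ sin φ sin δ + cos φ cos δ sin H₀ = 1.4253×0.62251×-0.17935 + 0.78261×0.98378×0.98943 = -0.159131 + 0.761778 = 0.602647.
Q̄ = (S₀/π) × [bracket] = (1361/π) × 0.602647 = 261.08 W/m².
Daily total = Q̄ × 24.00 h × 3600 s/h = 261.08 × 24.00 × 3600 / 10⁶ = 22.56 MJ/m².

22.6 MJ/m²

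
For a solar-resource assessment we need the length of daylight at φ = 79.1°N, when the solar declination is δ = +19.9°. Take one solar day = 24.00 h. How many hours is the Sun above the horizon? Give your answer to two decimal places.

Sunrise equation: cos H₀ = −tan φ · tan δ = -1.8798 ≤ −1, so the Sun never sets (polar day) and H₀ = π.
Daylight = 2H₀/(2π) × 24.00 h = (3.1416/π) × 24.00 = 24.00 h.

24.00 h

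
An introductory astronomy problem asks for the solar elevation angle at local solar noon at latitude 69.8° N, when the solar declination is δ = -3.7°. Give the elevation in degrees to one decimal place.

16.5°

At local noon the hour angle is zero, so the zenith angle equals |ϕ − δ| = |+69.8° − (-3.700°)| = 73.500°.
Elevation = 90° − 73.500° = 16.5°.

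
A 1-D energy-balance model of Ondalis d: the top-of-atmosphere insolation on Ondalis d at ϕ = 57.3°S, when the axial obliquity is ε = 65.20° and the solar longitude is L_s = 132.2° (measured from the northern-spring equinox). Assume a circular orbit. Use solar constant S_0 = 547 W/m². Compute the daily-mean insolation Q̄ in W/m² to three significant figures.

Q̄ ≈ 0.00 W/m²

Solar declination: sin δ = sin ε · sin L_s = sin 65.20° × sin 132.2° = 0.67249, so δ = +42.259°.
cos h₀ = −tan(-57.3°) tan(+42.259°) = 1.4153 ≥ 1 ⇒ polar night, h₀ = 0 and Q̄ = 0.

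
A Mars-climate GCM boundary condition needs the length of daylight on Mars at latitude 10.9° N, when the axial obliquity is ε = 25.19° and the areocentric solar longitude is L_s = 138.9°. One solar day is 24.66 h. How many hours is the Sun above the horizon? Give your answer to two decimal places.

12.77 h

sin δ = sin 25.19° × sin 138.9° = 0.27979, so δ = +16.248°.
cos h₀ = −tan ϕ · tan δ = −tan(+10.9°) × tan(+16.248°) = -0.0561, so h₀ = 1.6269 rad = 93.22°.
Daylight = 2h₀/(2π) × 24.66 h = (1.6269/π) × 24.66 = 12.77 h.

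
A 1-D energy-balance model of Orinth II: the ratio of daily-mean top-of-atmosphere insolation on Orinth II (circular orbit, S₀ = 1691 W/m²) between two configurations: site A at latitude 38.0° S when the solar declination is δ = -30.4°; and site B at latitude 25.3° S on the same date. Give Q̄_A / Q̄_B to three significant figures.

Q̄_A / Q̄_B ≈ 1.08

— Configuration A (φ=-38.0°):
cos H₀ = −tan(-38.0°) tan(-30.400°) = -0.4584, H₀ = 2.0470 rad.
Bracket: H₀ sin φ sin δ + cos φ cos δ sin H₀ = 2.0470×-0.61566×-0.50603 + 0.78801×0.86251×0.88876 = 0.637727 + 0.604060 = 1.241787.
Q̄ = (S₀/π) × [bracket] = (1691/π) × 1.241787 = 668.41 W/m².
— Configuration B (φ=-25.3°):
cos H₀ = −tan(-25.3°) tan(-30.400°) = -0.2773, H₀ = 1.8518 rad.
Bracket: H₀ sin φ sin δ + cos φ cos δ sin H₀ = 1.8518×-0.42736×-0.50603 + 0.90408×0.86251×0.96077 = 0.400465 + 0.749187 = 1.149652.
Q̄ = (S₀/π) × [bracket] = (1691/π) × 1.149652 = 618.81 W/m².
Ratio Q̄_A / Q̄_B = 668.41 / 618.81 = 1.080.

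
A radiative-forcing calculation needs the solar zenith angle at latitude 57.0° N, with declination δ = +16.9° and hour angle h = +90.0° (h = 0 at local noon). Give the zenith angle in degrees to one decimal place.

cos θ_z = sin ϕ sin δ + cos ϕ cos δ cos h = 0.243803 + 0.000000 = 0.243803.
θ_z = arccos(0.243803) = 75.9°.

θ_z = 75.9°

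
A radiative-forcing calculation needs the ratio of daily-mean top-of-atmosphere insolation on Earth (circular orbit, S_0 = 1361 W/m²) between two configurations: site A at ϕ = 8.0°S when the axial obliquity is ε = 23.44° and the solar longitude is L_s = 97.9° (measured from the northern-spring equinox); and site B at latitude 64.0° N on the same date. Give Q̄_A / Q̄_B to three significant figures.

— Configuration A (ϕ=-8.0°):
Solar declination: sin δ = sin ε · sin L_s = sin 23.44° × sin 97.9° = 0.39401, so δ = +23.204°.
cos h₀ = −tan(-8.0°) tan(+23.204°) = 0.0602, h₀ = 1.5105 rad.
Bracket: h₀ sin ϕ sin δ + cos ϕ cos δ sin h₀ = 1.5105×-0.13917×0.39401 + 0.99027×0.91910×0.99818 = -0.082827 + 0.908501 = 0.825674.
Q̄ = (S_0/π) × [bracket] = (1361/π) × 0.825674 = 357.70 W/m².
— Configuration B (ϕ=+64.0°):
cos h₀ = −tan(+64.0°) tan(+23.204°) = -0.8789, h₀ = 2.6445 rad.
Bracket: h₀ sin ϕ sin δ + cos ϕ cos δ sin h₀ = 2.6445×0.89879×0.39401 + 0.43837×0.91910×0.47691 = 0.936503 + 0.192150 = 1.128653.
Q̄ = (S_0/π) × [bracket] = (1361/π) × 1.128653 = 488.95 W/m².
Ratio Q̄_A / Q̄_B = 357.70 / 488.95 = 0.7316.

Q̄_A / Q̄_B ≈ 0.732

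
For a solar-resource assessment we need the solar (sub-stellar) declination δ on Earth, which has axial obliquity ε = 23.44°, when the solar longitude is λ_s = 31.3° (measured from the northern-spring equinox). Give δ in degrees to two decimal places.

δ = +11.93°

sin δ = sin ε · sin λ_s = sin 23.44° × sin 31.3° = 0.206659.
δ = arcsin(0.206659) = +11.93°.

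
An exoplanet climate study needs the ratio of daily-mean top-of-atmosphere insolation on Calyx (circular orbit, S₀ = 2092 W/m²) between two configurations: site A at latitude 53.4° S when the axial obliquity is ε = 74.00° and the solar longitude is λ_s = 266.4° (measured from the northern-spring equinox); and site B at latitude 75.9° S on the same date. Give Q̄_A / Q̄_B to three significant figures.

Q̄_A / Q̄_B ≈ 0.828

— Configuration A (φ=-53.4°):
Solar declination: sin δ = sin ε · sin λ_s = sin 74.00° × sin 266.4° = -0.95936, so δ = -73.610°.
cos H₀ = −tan(-53.4°) tan(-73.610°) = -4.5781 ≤ −1 ⇒ polar day, H₀ = π.
Bracket: H₀ sin φ sin δ + cos φ cos δ sin H₀ = 3.1416×-0.80282×-0.95936 + 0.59622×0.28217×0.00000 = 2.419640 + 0.000000 = 2.419640.
Q̄ = (S₀/π) × [bracket] = (2092/π) × 2.419640 = 1611.2 W/m².
— Configuration B (φ=-75.9°):
cos H₀ = −tan(-75.9°) tan(-73.610°) = -13.5359 ≤ −1 ⇒ polar day, H₀ = π.
Bracket: H₀ sin φ sin δ + cos φ cos δ sin H₀ = 3.1416×-0.96987×-0.95936 + 0.24362×0.28217×0.00000 = 2.923116 + 0.000000 = 2.923116.
Q̄ = (S₀/π) × [bracket] = (2092/π) × 2.923116 = 1946.5 W/m².
Ratio Q̄_A / Q̄_B = 1611.2 / 1946.5 = 0.8277.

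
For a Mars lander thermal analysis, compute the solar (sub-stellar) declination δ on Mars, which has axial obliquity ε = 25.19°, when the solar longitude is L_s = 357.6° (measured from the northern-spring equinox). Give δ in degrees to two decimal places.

sin δ = sin ε · sin L_s = sin 25.19° × sin 357.6° = -0.017823.
δ = arcsin(-0.017823) = -1.02°.

δ = -1.02°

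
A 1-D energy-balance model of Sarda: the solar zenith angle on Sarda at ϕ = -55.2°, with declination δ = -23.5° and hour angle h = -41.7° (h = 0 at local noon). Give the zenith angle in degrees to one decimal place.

cos θ_z = sin ϕ sin δ + cos ϕ cos δ cos h = 0.327432 + 0.390774 = 0.718206.
θ_z = arccos(0.718206) = 44.1°.

θ_z = 44.1°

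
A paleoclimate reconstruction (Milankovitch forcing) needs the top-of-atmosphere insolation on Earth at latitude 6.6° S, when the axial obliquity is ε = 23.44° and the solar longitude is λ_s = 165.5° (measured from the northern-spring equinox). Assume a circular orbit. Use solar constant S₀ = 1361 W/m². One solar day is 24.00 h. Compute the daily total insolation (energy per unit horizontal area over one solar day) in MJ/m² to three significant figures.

36.3 MJ/m²

Solar declination: sin δ = sin ε · sin λ_s = sin 23.44° × sin 165.5° = 0.09960, so δ = +5.716°.
cos H₀ = −tan(-6.6°) tan(+5.716°) = 0.0116, H₀ = 1.5592 rad.
Bracket: H₀ sin φ sin δ + cos φ cos δ sin H₀ = 1.5592×-0.11494×0.09960 + 0.99337×0.99503×0.99993 = -0.017850 + 0.988364 = 0.970514.
Q̄ = (S₀/π) × [bracket] = (1361/π) × 0.970514 = 420.45 W/m².
Daily total = Q̄ × 24.00 h × 3600 s/h = 420.45 × 24.00 × 3600 / 10⁶ = 36.33 MJ/m².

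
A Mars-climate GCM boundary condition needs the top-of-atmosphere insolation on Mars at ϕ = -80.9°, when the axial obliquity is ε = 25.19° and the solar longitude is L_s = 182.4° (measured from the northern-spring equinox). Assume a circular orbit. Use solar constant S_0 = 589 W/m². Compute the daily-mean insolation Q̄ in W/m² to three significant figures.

Q̄ ≈ 35.0 W/m²

Solar declination: sin δ = sin ε · sin L_s = sin 25.19° × sin 182.4° = -0.01782, so δ = -1.021°.
cos h₀ = −tan(-80.9°) tan(-1.021°) = -0.1113, h₀ = 1.6823 rad.
Bracket: h₀ sin ϕ sin δ + cos ϕ cos δ sin h₀ = 1.6823×-0.98741×-0.01782 + 0.15816×0.99984×0.99379 = 0.029601 + 0.157153 = 0.186754.
Q̄ = (S_0/π) × [bracket] = (589/π) × 0.186754 = 35.01 W/m².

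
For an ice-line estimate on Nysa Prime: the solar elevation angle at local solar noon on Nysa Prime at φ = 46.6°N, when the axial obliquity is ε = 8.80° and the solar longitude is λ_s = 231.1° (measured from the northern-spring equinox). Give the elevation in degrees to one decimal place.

36.6°

Solar declination: sin δ = sin ε · sin λ_s = sin 8.80° × sin 231.1° = -0.11906, so δ = -6.838°.
At local noon the hour angle is zero, so the zenith angle equals |φ − δ| = |+46.6° − (-6.838°)| = 53.438°.
Elevation = 90° − 53.438° = 36.6°.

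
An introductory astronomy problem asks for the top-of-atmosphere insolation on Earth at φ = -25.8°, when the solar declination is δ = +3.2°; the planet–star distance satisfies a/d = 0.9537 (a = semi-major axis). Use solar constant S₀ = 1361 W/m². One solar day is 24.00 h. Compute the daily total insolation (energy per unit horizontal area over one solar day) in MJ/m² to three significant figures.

cos H₀ = −tan(-25.8°) tan(+3.200°) = 0.0270, H₀ = 1.5438 rad.
Bracket: H₀ sin φ sin δ + cos φ cos δ sin H₀ = 1.5438×-0.43523×0.05582 + 0.90032×0.99844×0.99963 = -0.037506 + 0.898583 = 0.861077.
Inverse-square distance factor (a/d)² = 0.9537² = 0.909544.
Q̄ = (S₀/π) × 0.909544 × [bracket] = (1361/π) × 0.909544 × 0.861077 = 339.29 W/m².
Daily total = Q̄ × 24.00 h × 3600 s/h = 339.29 × 24.00 × 3600 / 10⁶ = 29.31 MJ/m².

29.3 MJ/m²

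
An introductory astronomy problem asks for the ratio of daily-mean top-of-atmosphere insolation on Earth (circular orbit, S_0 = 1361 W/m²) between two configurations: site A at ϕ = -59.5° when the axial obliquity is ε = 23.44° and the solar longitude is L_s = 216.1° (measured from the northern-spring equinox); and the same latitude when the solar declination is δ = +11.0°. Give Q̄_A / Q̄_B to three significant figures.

— Configuration A (ϕ=-59.5°):
Solar declination: sin δ = sin ε · sin L_s = sin 23.44° × sin 216.1° = -0.23438, so δ = -13.555°.
cos h₀ = −tan(-59.5°) tan(-13.555°) = -0.4093, h₀ = 1.9925 rad.
Bracket: h₀ sin ϕ sin δ + cos ϕ cos δ sin h₀ = 1.9925×-0.86163×-0.23438 + 0.50754×0.97215×0.91240 = 0.402383 + 0.450183 = 0.852566.
Q̄ = (S_0/π) × [bracket] = (1361/π) × 0.852566 = 369.35 W/m².
— Configuration B (ϕ=-59.5°):
cos h₀ = −tan(-59.5°) tan(+11.000°) = 0.3300, h₀ = 1.2345 rad.
Bracket: h₀ sin ϕ sin δ + cos ϕ cos δ sin h₀ = 1.2345×-0.86163×0.19081 + 0.50754×0.98163×0.94398 = -0.202961 + 0.470306 = 0.267345.
Q̄ = (S_0/π) × [bracket] = (1361/π) × 0.267345 = 115.82 W/m².
Ratio Q̄_A / Q̄_B = 369.35 / 115.82 = 3.189.

Q̄_A / Q̄_B ≈ 3.19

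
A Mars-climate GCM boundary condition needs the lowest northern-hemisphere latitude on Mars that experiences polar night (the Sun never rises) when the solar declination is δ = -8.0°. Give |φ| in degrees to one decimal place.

|φ| = 82.0°

Polar night requires cos H₀ = −tan φ tan δ ≥ 1, i.e. tan φ tan δ ≤ −1.
The boundary is |tan φ| · |tan δ| = 1, so |φ| = 90° − |δ| = 90° − 8.0° = 82.0° in the northern hemisphere.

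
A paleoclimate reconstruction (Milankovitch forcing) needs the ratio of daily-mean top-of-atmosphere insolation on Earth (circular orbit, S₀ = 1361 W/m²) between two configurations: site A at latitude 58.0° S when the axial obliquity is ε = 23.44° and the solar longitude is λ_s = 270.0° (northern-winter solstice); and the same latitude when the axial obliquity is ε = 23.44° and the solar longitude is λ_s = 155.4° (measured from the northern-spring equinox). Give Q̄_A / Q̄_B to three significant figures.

Q̄_A / Q̄_B ≈ 3.55

— Configuration A (φ=-58.0°):
Solar declination: sin δ = sin ε · sin λ_s = sin 23.44° × sin 270.0° = -0.39779, so δ = -23.440°.
cos H₀ = −tan(-58.0°) tan(-23.440°) = -0.6939, H₀ = 2.3376 rad.
Bracket: H₀ sin φ sin δ + cos φ cos δ sin H₀ = 2.3376×-0.84805×-0.39779 + 0.52992×0.91748×0.72012 = 0.788580 + 0.350116 = 1.138696.
Q̄ = (S₀/π) × [bracket] = (1361/π) × 1.138696 = 493.31 W/m².
— Configuration B (φ=-58.0°):
Solar declination: sin δ = sin ε · sin λ_s = sin 23.44° × sin 155.4° = 0.16559, so δ = +9.532°.
cos H₀ = −tan(-58.0°) tan(+9.532°) = 0.2687, H₀ = 1.2987 rad.
Bracket: H₀ sin φ sin δ + cos φ cos δ sin H₀ = 1.2987×-0.84805×0.16559 + 0.52992×0.98619×0.96322 = -0.182375 + 0.503381 = 0.321006.
Q̄ = (S₀/π) × [bracket] = (1361/π) × 0.321006 = 139.07 W/m².
Ratio Q̄_A / Q̄_B = 493.31 / 139.07 = 3.547.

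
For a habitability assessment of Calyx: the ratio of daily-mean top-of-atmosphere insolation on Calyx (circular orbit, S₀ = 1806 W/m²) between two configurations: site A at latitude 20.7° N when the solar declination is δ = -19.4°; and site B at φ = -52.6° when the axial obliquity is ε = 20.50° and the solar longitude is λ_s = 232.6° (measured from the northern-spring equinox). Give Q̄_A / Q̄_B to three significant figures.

Q̄_A / Q̄_B ≈ 0.725

— Configuration A (φ=+20.7°):
cos H₀ = −tan(+20.7°) tan(-19.400°) = 0.1331, H₀ = 1.4373 rad.
Bracket: H₀ sin φ sin δ + cos φ cos δ sin H₀ = 1.4373×0.35347×-0.33216 + 0.93544×0.94322×0.99111 = -0.168751 + 0.874482 = 0.705731.
Q̄ = (S₀/π) × [bracket] = (1806/π) × 0.705731 = 405.70 W/m².
— Configuration B (φ=-52.6°):
Solar declination: sin δ = sin ε · sin λ_s = sin 20.50° × sin 232.6° = -0.27821, so δ = -16.153°.
cos H₀ = −tan(-52.6°) tan(-16.153°) = -0.3788, H₀ = 1.9593 rad.
Bracket: H₀ sin φ sin δ + cos φ cos δ sin H₀ = 1.9593×-0.79441×-0.27821 + 0.60738×0.96052×0.92546 = 0.433030 + 0.539914 = 0.972944.
Q̄ = (S₀/π) × [bracket] = (1806/π) × 0.972944 = 559.31 W/m².
Ratio Q̄_A / Q̄_B = 405.70 / 559.31 = 0.7254.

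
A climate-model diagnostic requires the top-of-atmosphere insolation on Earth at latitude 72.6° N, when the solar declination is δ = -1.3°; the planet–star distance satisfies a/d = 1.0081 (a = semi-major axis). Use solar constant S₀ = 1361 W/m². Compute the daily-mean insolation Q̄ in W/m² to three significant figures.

Q̄ ≈ 117 W/m²

cos H₀ = −tan(+72.6°) tan(-1.300°) = 0.0724, H₀ = 1.4983 rad.
Bracket: H₀ sin φ sin δ + cos φ cos δ sin H₀ = 1.4983×0.95424×-0.02269 + 0.29904×0.99974×0.99737 = -0.032441 + 0.298176 = 0.265735.
Inverse-square distance factor (a/d)² = 1.0081² = 1.016266.
Q̄ = (S₀/π) × 1.016266 × [bracket] = (1361/π) × 1.016266 × 0.265735 = 117.0 W/m².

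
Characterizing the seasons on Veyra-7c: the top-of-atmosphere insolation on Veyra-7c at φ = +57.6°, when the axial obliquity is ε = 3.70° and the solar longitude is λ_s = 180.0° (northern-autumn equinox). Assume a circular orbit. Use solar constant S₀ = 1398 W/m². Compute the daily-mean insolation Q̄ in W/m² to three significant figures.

Solar declination: sin δ = sin ε · sin λ_s = sin 3.70° × sin 180.0° = 0.00000, so δ = +0.000°.
cos H₀ = −tan(+57.6°) tan(+0.000°) = -0.0000, H₀ = 1.5708 rad.
Bracket: H₀ sin φ sin δ + cos φ cos δ sin H₀ = 1.5708×0.84433×0.00000 + 0.53583×1.00000×1.00000 = 0.000000 + 0.535830 = 0.535830.
Q̄ = (S₀/π) × [bracket] = (1398/π) × 0.535830 = 238.4 W/m².

Q̄ ≈ 238 W/m²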